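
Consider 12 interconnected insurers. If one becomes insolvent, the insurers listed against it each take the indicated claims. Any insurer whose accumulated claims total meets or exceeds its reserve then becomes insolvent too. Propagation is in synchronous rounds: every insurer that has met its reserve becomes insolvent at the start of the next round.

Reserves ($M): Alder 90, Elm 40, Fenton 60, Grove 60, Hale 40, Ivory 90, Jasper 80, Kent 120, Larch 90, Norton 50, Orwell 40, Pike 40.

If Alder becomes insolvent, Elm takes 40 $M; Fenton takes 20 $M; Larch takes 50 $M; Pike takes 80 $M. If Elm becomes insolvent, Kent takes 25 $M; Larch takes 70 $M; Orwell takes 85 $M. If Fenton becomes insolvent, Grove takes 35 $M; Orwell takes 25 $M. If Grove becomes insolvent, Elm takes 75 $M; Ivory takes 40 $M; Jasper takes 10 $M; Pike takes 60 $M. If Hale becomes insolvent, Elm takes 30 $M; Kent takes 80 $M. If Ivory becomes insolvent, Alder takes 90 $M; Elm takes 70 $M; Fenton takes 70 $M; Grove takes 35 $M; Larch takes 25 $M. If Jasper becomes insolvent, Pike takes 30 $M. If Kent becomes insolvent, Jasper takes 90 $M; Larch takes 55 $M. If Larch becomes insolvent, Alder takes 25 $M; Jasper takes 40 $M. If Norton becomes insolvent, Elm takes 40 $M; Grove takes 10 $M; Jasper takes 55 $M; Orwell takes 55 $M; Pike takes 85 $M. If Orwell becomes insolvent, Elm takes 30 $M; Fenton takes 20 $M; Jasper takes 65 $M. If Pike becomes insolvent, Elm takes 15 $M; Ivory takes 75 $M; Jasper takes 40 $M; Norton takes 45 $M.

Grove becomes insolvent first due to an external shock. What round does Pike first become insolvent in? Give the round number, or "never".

Round 1 — Grove becomes insolvent (initial).
  Elm: +75 → 75 ≥ 40
  Ivory: +40 → 40 < 90
  Jasper: +10 → 10 < 80
  Pike: +60 → 60 ≥ 40
Round 2 — Elm, Pike become insolvent.
  Ivory: +75 → 115 ≥ 90
  Jasper: +40 → 50 < 80
  Kent: +25 → 25 < 120
  Larch: +70 → 70 < 90
  Norton: +45 → 45 < 50
  Orwell: +85 → 85 ≥ 40
Round 3 — Ivory, Orwell become insolvent.
  Alder: +90 → 90 ≥ 90
  Fenton: +70+20 → 90 ≥ 60
  Jasper: +65 → 115 ≥ 80
  Larch: +25 → 95 ≥ 90
Round 4 — Alder, Fenton, Jasper, Larch become insolvent.
No further insolvencies.

2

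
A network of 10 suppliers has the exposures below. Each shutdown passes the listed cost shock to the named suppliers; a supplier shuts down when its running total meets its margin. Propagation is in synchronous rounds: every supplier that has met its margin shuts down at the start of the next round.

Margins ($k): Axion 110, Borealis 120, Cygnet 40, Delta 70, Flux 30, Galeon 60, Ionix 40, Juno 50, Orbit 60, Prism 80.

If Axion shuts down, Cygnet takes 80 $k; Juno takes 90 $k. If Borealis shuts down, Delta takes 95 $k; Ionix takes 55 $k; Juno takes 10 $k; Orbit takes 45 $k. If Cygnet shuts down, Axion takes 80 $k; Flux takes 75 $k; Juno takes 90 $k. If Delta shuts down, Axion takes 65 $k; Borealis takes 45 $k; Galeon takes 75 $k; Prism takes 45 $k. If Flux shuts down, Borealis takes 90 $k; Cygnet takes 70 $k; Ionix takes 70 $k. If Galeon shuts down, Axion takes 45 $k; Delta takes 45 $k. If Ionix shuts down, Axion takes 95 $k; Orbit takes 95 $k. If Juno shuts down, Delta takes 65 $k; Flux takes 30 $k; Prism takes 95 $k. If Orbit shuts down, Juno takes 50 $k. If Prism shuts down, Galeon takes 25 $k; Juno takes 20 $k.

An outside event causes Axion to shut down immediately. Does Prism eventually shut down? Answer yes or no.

yes

Round 1 — Axion shuts down (initial).
  Cygnet: +80 → 80 ≥ 40
  Juno: +90 → 90 ≥ 50
Round 2 — Cygnet, Juno shut down.
  Delta: +65 → 65 < 70
  Flux: +75+30 → 105 ≥ 30
  Prism: +95 → 95 ≥ 80
Round 3 — Flux, Prism shut down.
  Borealis: +90 → 90 < 120
  Galeon: +25 → 25 < 60
  Ionix: +70 → 70 ≥ 40
Round 4 — Ionix shuts down.
  Orbit: +95 → 95 ≥ 60
Round 5 — Orbit shuts down.
No further shutdowns.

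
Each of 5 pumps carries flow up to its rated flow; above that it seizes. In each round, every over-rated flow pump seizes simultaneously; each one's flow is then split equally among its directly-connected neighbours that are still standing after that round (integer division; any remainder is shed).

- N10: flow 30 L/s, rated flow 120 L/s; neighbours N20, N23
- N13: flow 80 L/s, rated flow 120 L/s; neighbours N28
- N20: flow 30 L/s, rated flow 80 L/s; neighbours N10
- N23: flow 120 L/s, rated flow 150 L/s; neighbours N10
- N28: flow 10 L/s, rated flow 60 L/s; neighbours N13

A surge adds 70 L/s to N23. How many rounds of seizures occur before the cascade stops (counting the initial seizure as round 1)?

Round 1 — N23 at 190 > 150. N23 seizes.
  N23 sheds 190 L/s to N10: 190 each.
    N10: 30+190 = 220 > 120
Round 2 — N10 seizes.
  N10 sheds 220 L/s to N20: 220 each.
    N20: 30+220 = 250 > 80
Round 3 — N20 seizes.
  N20 sheds 250 L/s: no online neighbours, lost.
No further seizures.

3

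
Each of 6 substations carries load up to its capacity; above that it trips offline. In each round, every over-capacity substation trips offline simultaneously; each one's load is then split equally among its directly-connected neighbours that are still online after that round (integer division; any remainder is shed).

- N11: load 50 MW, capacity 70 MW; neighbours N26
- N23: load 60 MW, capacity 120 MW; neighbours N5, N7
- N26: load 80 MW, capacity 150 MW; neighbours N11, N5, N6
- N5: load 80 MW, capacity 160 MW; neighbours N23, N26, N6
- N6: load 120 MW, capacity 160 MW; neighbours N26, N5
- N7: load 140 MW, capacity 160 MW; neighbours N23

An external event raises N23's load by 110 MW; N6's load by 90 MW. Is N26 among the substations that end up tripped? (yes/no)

Round 1 — N23 at 170 > 120; N6 at 210 > 160. N23, N6 trip offline.
  N23 sheds 170 MW to N5, N7: 85 each.
    N5: 80+85 = 165 > 160
    N7: 140+85 = 225 > 160
  N6 sheds 210 MW to N26, N5: 105 each.
    N26: 80+105 = 185 > 150
    N5: 165+105 = 270 > 160
Round 2 — N26, N5, N7 trip offline.
  N26 sheds 185 MW to N11: 185 each.
    N11: 50+185 = 235 > 70
  N5 sheds 270 MW: no online neighbours, lost.
  N7 sheds 225 MW: no online neighbours, lost.
Round 3 — N11 trips offline.
  N11 sheds 235 MW: no online neighbours, lost.
No further trips.

yes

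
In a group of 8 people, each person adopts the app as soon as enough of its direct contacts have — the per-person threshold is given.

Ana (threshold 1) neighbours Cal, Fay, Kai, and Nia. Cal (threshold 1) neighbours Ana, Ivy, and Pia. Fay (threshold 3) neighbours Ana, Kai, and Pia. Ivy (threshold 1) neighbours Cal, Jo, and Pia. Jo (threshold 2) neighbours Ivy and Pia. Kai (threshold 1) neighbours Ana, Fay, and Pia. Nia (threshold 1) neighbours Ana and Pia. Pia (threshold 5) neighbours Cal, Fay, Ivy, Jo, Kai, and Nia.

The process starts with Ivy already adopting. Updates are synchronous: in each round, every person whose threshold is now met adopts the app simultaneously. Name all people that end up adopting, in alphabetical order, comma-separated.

Round 1 — Ivy adopts the app (initial).
Round 2 — checking thresholds:
  Cal: 1 of 3 neighbours ≥ 1, adopts the app.
  Jo: 1 of 2 neighbours < 2, below threshold.
  Pia: 1 of 6 neighbours < 5, below threshold.
Round 3 — checking thresholds:
  Ana: 1 of 4 neighbours ≥ 1, adopts the app.
  Jo: 1 of 2 neighbours < 2, below threshold.
  Pia: 2 of 6 neighbours < 5, below threshold.
Round 4 — checking thresholds:
  Fay: 1 of 3 neighbours < 3, below threshold.
  Jo: 1 of 2 neighbours < 2, below threshold.
  Kai: 1 of 3 neighbours ≥ 1, adopts the app.
  Nia: 1 of 2 neighbours ≥ 1, adopts the app.
  Pia: 2 of 6 neighbours < 5, below threshold.
Round 5 — no new adoptions; cascade stops.

Ana, Cal, Ivy, Kai, Nia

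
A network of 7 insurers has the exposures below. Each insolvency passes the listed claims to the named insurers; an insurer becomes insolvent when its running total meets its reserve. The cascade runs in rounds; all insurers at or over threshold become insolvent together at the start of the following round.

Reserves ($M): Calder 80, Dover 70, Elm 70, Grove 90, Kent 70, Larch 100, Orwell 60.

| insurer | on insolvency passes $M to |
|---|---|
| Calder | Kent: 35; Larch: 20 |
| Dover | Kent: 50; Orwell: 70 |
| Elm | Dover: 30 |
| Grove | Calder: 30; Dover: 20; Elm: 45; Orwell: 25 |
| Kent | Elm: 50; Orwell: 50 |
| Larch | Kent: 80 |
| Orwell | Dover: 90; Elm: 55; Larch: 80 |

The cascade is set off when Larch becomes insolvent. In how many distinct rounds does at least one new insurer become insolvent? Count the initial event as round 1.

Round 1 — Larch becomes insolvent (initial).
  Kent: +80 → 80 ≥ 70
Round 2 — Kent becomes insolvent.
  Elm: +50 → 50 < 70
  Orwell: +50 → 50 < 60
No further insolvencies.

2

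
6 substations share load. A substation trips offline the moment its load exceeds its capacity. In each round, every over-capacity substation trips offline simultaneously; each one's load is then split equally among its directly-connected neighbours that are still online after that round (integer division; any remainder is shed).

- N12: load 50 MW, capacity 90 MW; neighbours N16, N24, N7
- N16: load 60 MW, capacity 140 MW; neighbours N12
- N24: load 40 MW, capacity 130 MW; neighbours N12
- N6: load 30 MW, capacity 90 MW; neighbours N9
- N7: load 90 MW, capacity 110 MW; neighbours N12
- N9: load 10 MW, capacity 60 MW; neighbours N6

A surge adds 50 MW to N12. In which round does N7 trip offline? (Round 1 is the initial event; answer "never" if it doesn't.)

Round 1 — N12 at 100 > 90. N12 trips offline.
  N12 sheds 100 MW to N16, N24, N7: 33 each (1 lost).
    N16: 60+33 = 93 ≤ 140
    N24: 40+33 = 73 ≤ 130
    N7: 90+33 = 123 > 110
Round 2 — N7 trips offline.
  N7 sheds 123 MW: no online neighbours, lost.
No further trips.

2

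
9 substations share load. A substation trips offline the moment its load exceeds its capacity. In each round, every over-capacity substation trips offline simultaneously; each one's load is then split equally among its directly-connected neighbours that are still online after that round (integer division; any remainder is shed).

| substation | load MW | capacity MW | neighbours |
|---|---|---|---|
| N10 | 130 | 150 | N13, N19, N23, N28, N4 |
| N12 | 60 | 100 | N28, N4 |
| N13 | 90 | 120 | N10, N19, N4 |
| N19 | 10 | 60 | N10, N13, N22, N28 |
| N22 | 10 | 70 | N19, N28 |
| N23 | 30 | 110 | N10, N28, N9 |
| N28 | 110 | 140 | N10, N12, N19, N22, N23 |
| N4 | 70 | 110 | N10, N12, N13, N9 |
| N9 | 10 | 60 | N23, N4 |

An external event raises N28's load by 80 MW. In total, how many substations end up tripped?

Round 1 — N28 at 190 > 140. N28 trips offline.
  N28 sheds 190 MW to N10, N12, N19, N22, N23: 38 each.
    N10: 130+38 = 168 > 150
    N12: 60+38 = 98 ≤ 100
    N19: 10+38 = 48 ≤ 60
    N22: 10+38 = 48 ≤ 70
    N23: 30+38 = 68 ≤ 110
Round 2 — N10 trips offline.
  N10 sheds 168 MW to N13, N19, N23, N4: 42 each.
    N13: 90+42 = 132 > 120
    N19: 48+42 = 90 > 60
    N23: 68+42 = 110 ≤ 110
    N4: 70+42 = 112 > 110
Round 3 — N13, N19, N4 trip offline.
  N13 sheds 132 MW: no online neighbours, lost.
  N19 sheds 90 MW to N22: 90 each.
    N22: 48+90 = 138 > 70
  N4 sheds 112 MW to N12, N9: 56 each.
    N12: 98+56 = 154 > 100
    N9: 10+56 = 66 > 60
Round 4 — N12, N22, N9 trip offline.
  N12 sheds 154 MW: no online neighbours, lost.
  N22 sheds 138 MW: no online neighbours, lost.
  N9 sheds 66 MW to N23: 66 each.
    N23: 110+66 = 176 > 110
Round 5 — N23 trips offline.
  N23 sheds 176 MW: no online neighbours, lost.
No further trips.

9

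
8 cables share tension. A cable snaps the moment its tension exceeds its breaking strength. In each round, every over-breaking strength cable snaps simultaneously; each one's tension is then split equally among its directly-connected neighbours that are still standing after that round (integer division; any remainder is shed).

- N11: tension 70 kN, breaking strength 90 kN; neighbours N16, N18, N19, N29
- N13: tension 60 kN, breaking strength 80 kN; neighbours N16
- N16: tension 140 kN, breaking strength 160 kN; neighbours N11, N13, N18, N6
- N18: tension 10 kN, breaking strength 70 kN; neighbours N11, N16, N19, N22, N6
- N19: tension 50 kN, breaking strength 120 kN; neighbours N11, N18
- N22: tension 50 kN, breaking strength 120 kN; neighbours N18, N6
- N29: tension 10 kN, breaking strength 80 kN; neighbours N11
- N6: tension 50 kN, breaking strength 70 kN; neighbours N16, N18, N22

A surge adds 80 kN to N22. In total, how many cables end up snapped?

7

Round 1 — N22 at 130 > 120. N22 snaps.
  N22 sheds 130 kN to N18, N6: 65 each.
    N18: 10+65 = 75 > 70
    N6: 50+65 = 115 > 70
Round 2 — N18, N6 snap.
  N18 sheds 75 kN to N11, N16, N19: 25 each.
    N11: 70+25 = 95 > 90
    N16: 140+25 = 165 > 160
    N19: 50+25 = 75 ≤ 120
  N6 sheds 115 kN to N16: 115 each.
    N16: 165+115 = 280 > 160
Round 3 — N11, N16 snap.
  N11 sheds 95 kN to N19, N29: 47 each (1 lost).
    N19: 75+47 = 122 > 120
    N29: 10+47 = 57 ≤ 80
  N16 sheds 280 kN to N13: 280 each.
    N13: 60+280 = 340 > 80
Round 4 — N13, N19 snap.
  N13 sheds 340 kN: no online neighbours, lost.
  N19 sheds 122 kN: no online neighbours, lost.
No further breaks.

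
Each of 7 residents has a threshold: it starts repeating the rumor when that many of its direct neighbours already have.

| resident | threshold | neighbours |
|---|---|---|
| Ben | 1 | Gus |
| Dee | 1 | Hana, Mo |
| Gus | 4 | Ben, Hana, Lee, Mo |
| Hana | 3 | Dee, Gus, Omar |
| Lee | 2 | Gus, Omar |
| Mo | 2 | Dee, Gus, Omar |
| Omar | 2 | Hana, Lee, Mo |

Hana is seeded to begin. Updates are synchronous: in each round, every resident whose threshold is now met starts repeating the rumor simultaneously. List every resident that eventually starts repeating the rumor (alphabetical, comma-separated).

Round 1 — Hana starts repeating the rumor (initial).
Round 2 — checking thresholds:
  Dee: 1 of 2 neighbours ≥ 1, starts repeating the rumor.
  Gus: 1 of 4 neighbours < 4, holds.
  Omar: 1 of 3 neighbours < 2, holds.
Round 3 — no new spreads; cascade stops.

Dee, Hana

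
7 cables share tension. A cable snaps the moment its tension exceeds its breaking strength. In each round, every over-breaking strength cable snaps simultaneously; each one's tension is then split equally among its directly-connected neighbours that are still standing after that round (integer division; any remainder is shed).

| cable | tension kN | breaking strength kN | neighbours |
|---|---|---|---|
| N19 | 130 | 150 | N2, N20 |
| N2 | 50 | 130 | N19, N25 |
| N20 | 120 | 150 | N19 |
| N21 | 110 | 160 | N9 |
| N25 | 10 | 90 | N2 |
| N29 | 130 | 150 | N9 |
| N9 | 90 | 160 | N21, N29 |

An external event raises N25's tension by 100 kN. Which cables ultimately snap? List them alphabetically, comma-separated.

N19, N2, N20, N25

Round 1 — N25 at 110 > 90. N25 snaps.
  N25 sheds 110 kN to N2: 110 each.
    N2: 50+110 = 160 > 130
Round 2 — N2 snaps.
  N2 sheds 160 kN to N19: 160 each.
    N19: 130+160 = 290 > 150
Round 3 — N19 snaps.
  N19 sheds 290 kN to N20: 290 each.
    N20: 120+290 = 410 > 150
Round 4 — N20 snaps.
  N20 sheds 410 kN: no online neighbours, lost.
No further breaks.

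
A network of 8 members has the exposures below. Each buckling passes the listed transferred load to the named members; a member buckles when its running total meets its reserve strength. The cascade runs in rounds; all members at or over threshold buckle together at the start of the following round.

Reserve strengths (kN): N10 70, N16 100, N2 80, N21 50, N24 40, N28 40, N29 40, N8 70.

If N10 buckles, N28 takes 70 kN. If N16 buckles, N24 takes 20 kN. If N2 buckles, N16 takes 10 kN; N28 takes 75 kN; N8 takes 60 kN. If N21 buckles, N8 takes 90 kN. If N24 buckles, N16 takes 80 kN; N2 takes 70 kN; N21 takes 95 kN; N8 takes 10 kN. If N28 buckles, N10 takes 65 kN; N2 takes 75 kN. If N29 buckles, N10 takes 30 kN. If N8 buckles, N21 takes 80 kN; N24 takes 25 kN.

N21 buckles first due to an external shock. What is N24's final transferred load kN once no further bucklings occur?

25

Round 1 — N21 buckles (initial).
  N8: +90 → 90 ≥ 70
Round 2 — N8 buckles.
  N24: +25 → 25 < 40
No further bucklings.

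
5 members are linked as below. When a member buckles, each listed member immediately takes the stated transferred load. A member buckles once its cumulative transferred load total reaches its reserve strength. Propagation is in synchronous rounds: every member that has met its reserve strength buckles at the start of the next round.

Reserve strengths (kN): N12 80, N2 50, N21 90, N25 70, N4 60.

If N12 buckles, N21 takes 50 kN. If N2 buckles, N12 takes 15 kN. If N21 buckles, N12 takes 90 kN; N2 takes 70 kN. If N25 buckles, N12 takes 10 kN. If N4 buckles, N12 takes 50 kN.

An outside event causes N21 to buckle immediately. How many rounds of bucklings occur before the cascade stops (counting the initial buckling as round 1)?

Round 1 — N21 buckles (initial).
  N12: +90 → 90 ≥ 80
  N2: +70 → 70 ≥ 50
Round 2 — N12, N2 buckle.
No further bucklings.

2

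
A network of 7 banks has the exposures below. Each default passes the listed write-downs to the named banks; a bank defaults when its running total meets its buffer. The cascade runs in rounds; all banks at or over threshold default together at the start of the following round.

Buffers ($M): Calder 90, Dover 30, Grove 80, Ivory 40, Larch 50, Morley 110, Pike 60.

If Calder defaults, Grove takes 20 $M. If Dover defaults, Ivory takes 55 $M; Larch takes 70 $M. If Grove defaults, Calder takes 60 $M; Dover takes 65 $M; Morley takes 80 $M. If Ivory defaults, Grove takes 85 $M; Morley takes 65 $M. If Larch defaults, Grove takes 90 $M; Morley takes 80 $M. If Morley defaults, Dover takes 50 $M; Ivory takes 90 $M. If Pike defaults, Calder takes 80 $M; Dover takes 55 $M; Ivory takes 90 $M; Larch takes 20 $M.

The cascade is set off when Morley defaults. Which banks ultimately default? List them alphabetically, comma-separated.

Round 1 — Morley defaults (initial).
  Dover: +50 → 50 ≥ 30
  Ivory: +90 → 90 ≥ 40
Round 2 — Dover, Ivory default.
  Grove: +85 → 85 ≥ 80
  Larch: +70 → 70 ≥ 50
Round 3 — Grove, Larch default.
  Calder: +60 → 60 < 90
No further defaults.

Dover, Grove, Ivory, Larch, Morley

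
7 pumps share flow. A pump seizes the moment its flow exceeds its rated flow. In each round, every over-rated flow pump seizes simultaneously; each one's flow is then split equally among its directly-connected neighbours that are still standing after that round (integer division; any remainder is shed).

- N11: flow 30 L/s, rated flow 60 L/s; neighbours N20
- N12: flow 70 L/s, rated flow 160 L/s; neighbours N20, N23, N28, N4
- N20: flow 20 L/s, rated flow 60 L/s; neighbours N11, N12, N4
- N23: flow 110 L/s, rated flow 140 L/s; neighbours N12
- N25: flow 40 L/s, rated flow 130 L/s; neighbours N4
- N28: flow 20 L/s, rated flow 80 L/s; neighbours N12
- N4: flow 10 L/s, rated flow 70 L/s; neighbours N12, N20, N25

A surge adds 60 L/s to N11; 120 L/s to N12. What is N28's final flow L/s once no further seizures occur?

67

Round 1 — N11 at 90 > 60; N12 at 190 > 160. N11, N12 seize.
  N11 sheds 90 L/s to N20: 90 each.
    N20: 20+90 = 110 > 60
  N12 sheds 190 L/s to N20, N23, N28, N4: 47 each (2 lost).
    N20: 110+47 = 157 > 60
    N23: 110+47 = 157 > 140
    N28: 20+47 = 67 ≤ 80
    N4: 10+47 = 57 ≤ 70
Round 2 — N20, N23 seize.
  N20 sheds 157 L/s to N4: 157 each.
    N4: 57+157 = 214 > 70
  N23 sheds 157 L/s: no online neighbours, lost.
Round 3 — N4 seizes.
  N4 sheds 214 L/s to N25: 214 each.
    N25: 40+214 = 254 > 130
Round 4 — N25 seizes.
  N25 sheds 254 L/s: no online neighbours, lost.
No further seizures.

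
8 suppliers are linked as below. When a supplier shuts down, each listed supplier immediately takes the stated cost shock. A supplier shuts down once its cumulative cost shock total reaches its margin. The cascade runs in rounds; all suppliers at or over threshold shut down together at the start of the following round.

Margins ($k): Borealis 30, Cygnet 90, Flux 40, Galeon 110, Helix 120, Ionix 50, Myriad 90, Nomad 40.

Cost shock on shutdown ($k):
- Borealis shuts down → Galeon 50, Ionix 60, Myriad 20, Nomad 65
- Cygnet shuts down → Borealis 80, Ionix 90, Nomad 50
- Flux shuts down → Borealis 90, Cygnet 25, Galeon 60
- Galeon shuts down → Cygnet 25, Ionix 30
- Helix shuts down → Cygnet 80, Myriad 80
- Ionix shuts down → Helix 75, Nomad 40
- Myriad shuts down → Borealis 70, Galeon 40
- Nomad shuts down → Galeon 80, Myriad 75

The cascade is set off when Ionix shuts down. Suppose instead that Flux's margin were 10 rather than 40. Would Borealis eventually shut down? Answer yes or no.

no

With Flux's margin at 10:
Round 1 — Ionix shuts down (initial).
  Helix: +75 → 75 < 120
  Nomad: +40 → 40 ≥ 40
Round 2 — Nomad shuts down.
  Galeon: +80 → 80 < 110
  Myriad: +75 → 75 < 90
No further shutdowns.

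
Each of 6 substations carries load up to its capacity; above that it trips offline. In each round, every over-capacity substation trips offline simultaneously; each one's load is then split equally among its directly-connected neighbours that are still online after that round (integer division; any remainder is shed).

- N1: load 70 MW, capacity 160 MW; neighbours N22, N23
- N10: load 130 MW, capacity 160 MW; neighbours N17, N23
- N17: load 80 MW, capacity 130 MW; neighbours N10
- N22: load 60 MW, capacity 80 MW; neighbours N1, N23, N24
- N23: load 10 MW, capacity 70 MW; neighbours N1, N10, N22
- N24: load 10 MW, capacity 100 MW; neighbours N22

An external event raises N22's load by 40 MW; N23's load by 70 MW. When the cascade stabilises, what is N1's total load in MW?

Round 1 — N22 at 100 > 80; N23 at 80 > 70. N22, N23 trip offline.
  N22 sheds 100 MW to N1, N24: 50 each.
    N1: 70+50 = 120 ≤ 160
    N24: 10+50 = 60 ≤ 100
  N23 sheds 80 MW to N1, N10: 40 each.
    N1: 120+40 = 160 ≤ 160
    N10: 130+40 = 170 > 160
Round 2 — N10 trips offline.
  N10 sheds 170 MW to N17: 170 each.
    N17: 80+170 = 250 > 130
Round 3 — N17 trips offline.
  N17 sheds 250 MW: no online neighbours, lost.
No further trips.

160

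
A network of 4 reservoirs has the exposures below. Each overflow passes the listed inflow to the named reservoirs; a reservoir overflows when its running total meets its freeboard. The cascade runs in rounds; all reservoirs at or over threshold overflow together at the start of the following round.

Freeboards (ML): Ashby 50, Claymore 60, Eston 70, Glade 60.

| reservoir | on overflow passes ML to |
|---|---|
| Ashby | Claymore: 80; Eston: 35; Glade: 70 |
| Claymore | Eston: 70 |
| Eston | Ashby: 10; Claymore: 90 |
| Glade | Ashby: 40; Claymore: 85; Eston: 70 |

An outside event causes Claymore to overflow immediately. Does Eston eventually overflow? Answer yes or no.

Round 1 — Claymore overflows (initial).
  Eston: +70 → 70 ≥ 70
Round 2 — Eston overflows.
  Ashby: +10 → 10 < 50
No further overflows.

yes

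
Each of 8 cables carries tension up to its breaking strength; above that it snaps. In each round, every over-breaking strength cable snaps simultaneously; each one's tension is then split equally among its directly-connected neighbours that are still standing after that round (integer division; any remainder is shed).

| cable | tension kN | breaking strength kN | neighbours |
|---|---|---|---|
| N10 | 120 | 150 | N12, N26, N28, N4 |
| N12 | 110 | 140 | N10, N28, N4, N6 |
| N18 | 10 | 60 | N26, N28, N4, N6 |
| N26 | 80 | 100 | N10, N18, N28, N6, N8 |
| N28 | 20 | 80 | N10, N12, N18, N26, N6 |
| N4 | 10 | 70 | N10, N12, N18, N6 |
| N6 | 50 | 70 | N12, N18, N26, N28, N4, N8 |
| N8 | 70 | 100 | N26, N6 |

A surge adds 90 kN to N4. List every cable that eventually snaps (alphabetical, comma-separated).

N10, N12, N18, N26, N28, N4, N6, N8

Round 1 — N4 at 100 > 70. N4 snaps.
  N4 sheds 100 kN to N10, N12, N18, N6: 25 each.
    N10: 120+25 = 145 ≤ 150
    N12: 110+25 = 135 ≤ 140
    N18: 10+25 = 35 ≤ 60
    N6: 50+25 = 75 > 70
Round 2 — N6 snaps.
  N6 sheds 75 kN to N12, N18, N26, N28, N8: 15 each.
    N12: 135+15 = 150 > 140
    N18: 35+15 = 50 ≤ 60
    N26: 80+15 = 95 ≤ 100
    N28: 20+15 = 35 ≤ 80
    N8: 70+15 = 85 ≤ 100
Round 3 — N12 snaps.
  N12 sheds 150 kN to N10, N28: 75 each.
    N10: 145+75 = 220 > 150
    N28: 35+75 = 110 > 80
Round 4 — N10, N28 snap.
  N10 sheds 220 kN to N26: 220 each.
    N26: 95+220 = 315 > 100
  N28 sheds 110 kN to N18, N26: 55 each.
    N18: 50+55 = 105 > 60
    N26: 315+55 = 370 > 100
Round 5 — N18, N26 snap.
  N18 sheds 105 kN: no online neighbours, lost.
  N26 sheds 370 kN to N8: 370 each.
    N8: 85+370 = 455 > 100
Round 6 — N8 snaps.
  N8 sheds 455 kN: no online neighbours, lost.
No further breaks.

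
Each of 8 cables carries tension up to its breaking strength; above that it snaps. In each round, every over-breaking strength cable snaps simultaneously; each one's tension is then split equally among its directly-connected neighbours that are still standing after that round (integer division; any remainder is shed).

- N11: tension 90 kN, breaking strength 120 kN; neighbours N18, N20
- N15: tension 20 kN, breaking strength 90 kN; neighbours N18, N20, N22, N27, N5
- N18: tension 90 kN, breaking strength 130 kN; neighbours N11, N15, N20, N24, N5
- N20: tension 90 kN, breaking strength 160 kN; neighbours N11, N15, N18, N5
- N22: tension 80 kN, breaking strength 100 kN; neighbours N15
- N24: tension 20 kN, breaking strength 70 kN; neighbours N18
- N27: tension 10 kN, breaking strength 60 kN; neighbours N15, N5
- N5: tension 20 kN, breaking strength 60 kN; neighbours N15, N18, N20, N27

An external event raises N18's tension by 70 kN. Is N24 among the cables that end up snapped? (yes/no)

Round 1 — N18 at 160 > 130. N18 snaps.
  N18 sheds 160 kN to N11, N15, N20, N24, N5: 32 each.
    N11: 90+32 = 122 > 120
    N15: 20+32 = 52 ≤ 90
    N20: 90+32 = 122 ≤ 160
    N24: 20+32 = 52 ≤ 70
    N5: 20+32 = 52 ≤ 60
Round 2 — N11 snaps.
  N11 sheds 122 kN to N20: 122 each.
    N20: 122+122 = 244 > 160
Round 3 — N20 snaps.
  N20 sheds 244 kN to N15, N5: 122 each.
    N15: 52+122 = 174 > 90
    N5: 52+122 = 174 > 60
Round 4 — N15, N5 snap.
  N15 sheds 174 kN to N22, N27: 87 each.
    N22: 80+87 = 167 > 100
    N27: 10+87 = 97 > 60
  N5 sheds 174 kN to N27: 174 each.
    N27: 97+174 = 271 > 60
Round 5 — N22, N27 snap.
  N22 sheds 167 kN: no online neighbours, lost.
  N27 sheds 271 kN: no online neighbours, lost.
No further breaks.

no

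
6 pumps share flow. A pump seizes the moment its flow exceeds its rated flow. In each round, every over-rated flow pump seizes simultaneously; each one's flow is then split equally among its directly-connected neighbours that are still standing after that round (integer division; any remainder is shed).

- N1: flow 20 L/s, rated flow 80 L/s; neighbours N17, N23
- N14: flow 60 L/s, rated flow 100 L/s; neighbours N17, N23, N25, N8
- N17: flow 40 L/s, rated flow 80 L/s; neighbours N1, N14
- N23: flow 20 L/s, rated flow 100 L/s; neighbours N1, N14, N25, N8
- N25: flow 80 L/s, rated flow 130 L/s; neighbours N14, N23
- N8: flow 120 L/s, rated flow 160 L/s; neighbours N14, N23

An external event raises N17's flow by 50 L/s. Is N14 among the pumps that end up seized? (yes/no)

yes

Round 1 — N17 at 90 > 80. N17 seizes.
  N17 sheds 90 L/s to N1, N14: 45 each.
    N1: 20+45 = 65 ≤ 80
    N14: 60+45 = 105 > 100
Round 2 — N14 seizes.
  N14 sheds 105 L/s to N23, N25, N8: 35 each.
    N23: 20+35 = 55 ≤ 100
    N25: 80+35 = 115 ≤ 130
    N8: 120+35 = 155 ≤ 160
No further seizures.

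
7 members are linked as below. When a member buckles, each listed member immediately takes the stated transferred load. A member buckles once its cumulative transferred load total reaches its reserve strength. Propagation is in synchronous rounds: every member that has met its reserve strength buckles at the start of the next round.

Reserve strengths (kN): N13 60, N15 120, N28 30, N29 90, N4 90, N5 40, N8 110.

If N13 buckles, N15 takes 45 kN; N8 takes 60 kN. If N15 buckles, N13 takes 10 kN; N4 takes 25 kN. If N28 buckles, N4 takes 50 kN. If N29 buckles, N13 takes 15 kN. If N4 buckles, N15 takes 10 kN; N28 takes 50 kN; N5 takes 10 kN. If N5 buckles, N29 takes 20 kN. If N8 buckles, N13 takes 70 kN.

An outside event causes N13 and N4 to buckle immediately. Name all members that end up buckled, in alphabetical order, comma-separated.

N13, N28, N4

Round 1 — N13, N4 buckle (initial).
  N15: +45+10 → 55 < 120
  N28: +50 → 50 ≥ 30
  N5: +10 → 10 < 40
  N8: +60 → 60 < 110
Round 2 — N28 buckles.
No further bucklings.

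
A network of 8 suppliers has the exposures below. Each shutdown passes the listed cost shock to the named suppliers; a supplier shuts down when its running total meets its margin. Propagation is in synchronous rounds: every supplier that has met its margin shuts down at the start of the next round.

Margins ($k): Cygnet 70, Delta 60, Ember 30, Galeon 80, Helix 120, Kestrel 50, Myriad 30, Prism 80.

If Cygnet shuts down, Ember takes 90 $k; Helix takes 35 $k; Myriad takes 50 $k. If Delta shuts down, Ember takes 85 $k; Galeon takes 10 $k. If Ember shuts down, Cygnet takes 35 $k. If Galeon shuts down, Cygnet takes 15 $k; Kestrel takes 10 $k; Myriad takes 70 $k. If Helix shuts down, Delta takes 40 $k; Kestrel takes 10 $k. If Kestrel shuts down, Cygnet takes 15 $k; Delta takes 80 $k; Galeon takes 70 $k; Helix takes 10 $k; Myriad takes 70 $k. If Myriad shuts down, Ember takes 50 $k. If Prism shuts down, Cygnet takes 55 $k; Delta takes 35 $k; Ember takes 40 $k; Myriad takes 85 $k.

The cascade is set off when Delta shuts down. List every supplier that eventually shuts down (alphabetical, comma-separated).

Delta, Ember

Round 1 — Delta shuts down (initial).
  Ember: +85 → 85 ≥ 30
  Galeon: +10 → 10 < 80
Round 2 — Ember shuts down.
  Cygnet: +35 → 35 < 70
No further shutdowns.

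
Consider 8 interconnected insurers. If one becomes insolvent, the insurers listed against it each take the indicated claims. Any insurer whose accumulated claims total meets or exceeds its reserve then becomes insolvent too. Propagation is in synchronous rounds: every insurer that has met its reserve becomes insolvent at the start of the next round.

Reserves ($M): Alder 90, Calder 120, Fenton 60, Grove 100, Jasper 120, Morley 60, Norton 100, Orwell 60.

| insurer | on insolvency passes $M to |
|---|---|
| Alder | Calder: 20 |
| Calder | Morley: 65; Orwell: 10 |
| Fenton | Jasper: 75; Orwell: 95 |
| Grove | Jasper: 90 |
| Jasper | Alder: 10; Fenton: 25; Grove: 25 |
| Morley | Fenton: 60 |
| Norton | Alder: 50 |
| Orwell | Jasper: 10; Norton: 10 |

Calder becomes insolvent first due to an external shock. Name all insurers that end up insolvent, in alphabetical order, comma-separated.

Calder, Fenton, Morley, Orwell

Round 1 — Calder becomes insolvent (initial).
  Morley: +65 → 65 ≥ 60
  Orwell: +10 → 10 < 60
Round 2 — Morley becomes insolvent.
  Fenton: +60 → 60 ≥ 60
Round 3 — Fenton becomes insolvent.
  Jasper: +75 → 75 < 120
  Orwell: +95 → 105 ≥ 60
Round 4 — Orwell becomes insolvent.
  Jasper: +10 → 85 < 120
  Norton: +10 → 10 < 100
No further insolvencies.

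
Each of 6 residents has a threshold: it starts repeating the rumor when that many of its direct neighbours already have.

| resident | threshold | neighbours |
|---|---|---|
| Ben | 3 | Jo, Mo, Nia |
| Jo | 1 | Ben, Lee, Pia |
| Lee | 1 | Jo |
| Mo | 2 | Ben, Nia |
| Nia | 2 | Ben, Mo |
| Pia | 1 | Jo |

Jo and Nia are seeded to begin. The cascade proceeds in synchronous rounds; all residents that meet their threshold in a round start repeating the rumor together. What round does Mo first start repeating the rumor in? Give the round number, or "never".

Round 1 — Jo, Nia start repeating the rumor (initial).
Round 2 — checking thresholds:
  Ben: 2 of 3 neighbours < 3, not yet.
  Lee: 1 of 1 neighbours ≥ 1, starts repeating the rumor.
  Mo: 1 of 2 neighbours < 2, not yet.
  Pia: 1 of 1 neighbours ≥ 1, starts repeating the rumor.
Round 3 — no new spreads; cascade stops.

never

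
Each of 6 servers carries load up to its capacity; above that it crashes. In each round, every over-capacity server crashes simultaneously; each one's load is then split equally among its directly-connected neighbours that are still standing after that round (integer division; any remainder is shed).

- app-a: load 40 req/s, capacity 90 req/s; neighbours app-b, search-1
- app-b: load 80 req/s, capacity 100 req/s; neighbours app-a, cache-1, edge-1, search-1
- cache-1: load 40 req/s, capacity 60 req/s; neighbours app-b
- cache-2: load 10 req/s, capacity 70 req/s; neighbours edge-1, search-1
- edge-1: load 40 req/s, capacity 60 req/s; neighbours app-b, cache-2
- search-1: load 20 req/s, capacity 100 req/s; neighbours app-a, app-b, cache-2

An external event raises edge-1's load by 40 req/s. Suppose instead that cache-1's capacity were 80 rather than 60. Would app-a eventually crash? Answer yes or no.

no

With cache-1's capacity at 80:
Round 1 — edge-1 at 80 > 60. edge-1 crashes.
  edge-1 sheds 80 req/s to app-b, cache-2: 40 each.
    app-b: 80+40 = 120 > 100
    cache-2: 10+40 = 50 ≤ 70
Round 2 — app-b crashes.
  app-b sheds 120 req/s to app-a, cache-1, search-1: 40 each.
    app-a: 40+40 = 80 ≤ 90
    cache-1: 40+40 = 80 ≤ 80
    search-1: 20+40 = 60 ≤ 100
No further crashes.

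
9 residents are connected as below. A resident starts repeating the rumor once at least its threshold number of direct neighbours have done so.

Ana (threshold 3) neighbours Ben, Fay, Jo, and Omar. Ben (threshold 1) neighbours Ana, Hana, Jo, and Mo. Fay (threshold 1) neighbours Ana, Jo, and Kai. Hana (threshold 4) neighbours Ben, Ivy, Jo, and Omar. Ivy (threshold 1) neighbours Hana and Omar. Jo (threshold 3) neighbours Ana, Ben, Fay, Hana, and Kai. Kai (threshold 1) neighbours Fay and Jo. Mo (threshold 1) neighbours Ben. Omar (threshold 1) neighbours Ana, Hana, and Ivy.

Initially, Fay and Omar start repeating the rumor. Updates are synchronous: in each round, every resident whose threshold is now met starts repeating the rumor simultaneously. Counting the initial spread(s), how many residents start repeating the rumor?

4

Round 1 — Fay, Omar start repeating the rumor (initial).
Round 2 — checking thresholds:
  Ana: 2 of 4 neighbours < 3, below threshold.
  Hana: 1 of 4 neighbours < 4, below threshold.
  Ivy: 1 of 2 neighbours ≥ 1, starts repeating the rumor.
  Jo: 1 of 5 neighbours < 3, below threshold.
  Kai: 1 of 2 neighbours ≥ 1, starts repeating the rumor.
Round 3 — no new spreads; cascade stops.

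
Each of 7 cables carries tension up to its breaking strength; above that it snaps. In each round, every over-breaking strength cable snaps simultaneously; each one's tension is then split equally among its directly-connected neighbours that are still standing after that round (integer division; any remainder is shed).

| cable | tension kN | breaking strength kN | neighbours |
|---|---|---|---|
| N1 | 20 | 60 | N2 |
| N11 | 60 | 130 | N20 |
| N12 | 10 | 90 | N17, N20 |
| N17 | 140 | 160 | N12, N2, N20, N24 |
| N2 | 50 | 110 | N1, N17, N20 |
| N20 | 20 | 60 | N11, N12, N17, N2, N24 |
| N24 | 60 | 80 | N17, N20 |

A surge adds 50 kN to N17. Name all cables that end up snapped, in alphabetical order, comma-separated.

N1, N17, N2, N20, N24

Round 1 — N17 at 190 > 160. N17 snaps.
  N17 sheds 190 kN to N12, N2, N20, N24: 47 each (2 lost).
    N12: 10+47 = 57 ≤ 90
    N2: 50+47 = 97 ≤ 110
    N20: 20+47 = 67 > 60
    N24: 60+47 = 107 > 80
Round 2 — N20, N24 snap.
  N20 sheds 67 kN to N11, N12, N2: 22 each (1 lost).
    N11: 60+22 = 82 ≤ 130
    N12: 57+22 = 79 ≤ 90
    N2: 97+22 = 119 > 110
  N24 sheds 107 kN: no online neighbours, lost.
Round 3 — N2 snaps.
  N2 sheds 119 kN to N1: 119 each.
    N1: 20+119 = 139 > 60
Round 4 — N1 snaps.
  N1 sheds 139 kN: no online neighbours, lost.
No further breaks.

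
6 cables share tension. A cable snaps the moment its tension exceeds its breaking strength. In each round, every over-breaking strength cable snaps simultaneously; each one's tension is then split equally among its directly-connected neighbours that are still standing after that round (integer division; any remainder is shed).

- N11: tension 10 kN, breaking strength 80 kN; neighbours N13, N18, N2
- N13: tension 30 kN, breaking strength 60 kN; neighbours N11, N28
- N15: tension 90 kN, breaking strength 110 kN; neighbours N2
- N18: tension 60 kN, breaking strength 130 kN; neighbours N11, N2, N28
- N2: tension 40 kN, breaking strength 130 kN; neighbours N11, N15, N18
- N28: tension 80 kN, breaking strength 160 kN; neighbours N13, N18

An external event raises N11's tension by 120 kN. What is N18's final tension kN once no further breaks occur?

Round 1 — N11 at 130 > 80. N11 snaps.
  N11 sheds 130 kN to N13, N18, N2: 43 each (1 lost).
    N13: 30+43 = 73 > 60
    N18: 60+43 = 103 ≤ 130
    N2: 40+43 = 83 ≤ 130
Round 2 — N13 snaps.
  N13 sheds 73 kN to N28: 73 each.
    N28: 80+73 = 153 ≤ 160
No further breaks.

103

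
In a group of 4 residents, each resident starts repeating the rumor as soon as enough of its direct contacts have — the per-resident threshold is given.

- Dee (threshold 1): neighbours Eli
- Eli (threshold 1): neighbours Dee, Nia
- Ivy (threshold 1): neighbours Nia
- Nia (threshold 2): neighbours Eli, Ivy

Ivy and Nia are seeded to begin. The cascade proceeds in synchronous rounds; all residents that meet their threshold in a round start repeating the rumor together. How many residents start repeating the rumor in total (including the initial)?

4

Round 1 — Ivy, Nia start repeating the rumor (initial).
Round 2 — checking thresholds:
  Eli: 1 of 2 neighbours ≥ 1, starts repeating the rumor.
Round 3 — checking thresholds:
  Dee: 1 of 1 neighbours ≥ 1, starts repeating the rumor.
Round 4 — no new spreads; cascade stops.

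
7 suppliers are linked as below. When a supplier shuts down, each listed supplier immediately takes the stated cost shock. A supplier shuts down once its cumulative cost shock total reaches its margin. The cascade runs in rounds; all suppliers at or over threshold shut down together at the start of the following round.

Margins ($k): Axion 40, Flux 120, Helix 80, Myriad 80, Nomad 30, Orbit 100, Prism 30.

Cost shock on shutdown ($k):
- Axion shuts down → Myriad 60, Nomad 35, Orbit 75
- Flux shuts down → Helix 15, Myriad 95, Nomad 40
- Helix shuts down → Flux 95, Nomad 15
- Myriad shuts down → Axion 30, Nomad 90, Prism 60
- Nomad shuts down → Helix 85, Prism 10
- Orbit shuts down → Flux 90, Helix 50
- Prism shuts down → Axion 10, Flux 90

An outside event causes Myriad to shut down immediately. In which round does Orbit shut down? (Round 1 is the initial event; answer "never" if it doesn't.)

never

Round 1 — Myriad shuts down (initial).
  Axion: +30 → 30 < 40
  Nomad: +90 → 90 ≥ 30
  Prism: +60 → 60 ≥ 30
Round 2 — Nomad, Prism shut down.
  Axion: +10 → 40 ≥ 40
  Flux: +90 → 90 < 120
  Helix: +85 → 85 ≥ 80
Round 3 — Axion, Helix shut down.
  Flux: +95 → 185 ≥ 120
  Orbit: +75 → 75 < 100
Round 4 — Flux shuts down.
No further shutdowns.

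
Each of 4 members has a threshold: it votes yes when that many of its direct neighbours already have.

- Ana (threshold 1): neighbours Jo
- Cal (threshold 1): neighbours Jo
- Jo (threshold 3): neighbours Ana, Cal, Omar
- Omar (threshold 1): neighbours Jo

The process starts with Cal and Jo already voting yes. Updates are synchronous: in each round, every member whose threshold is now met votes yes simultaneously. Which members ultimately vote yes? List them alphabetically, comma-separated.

Ana, Cal, Jo, Omar

Round 1 — Cal, Jo vote yes (initial).
Round 2 — checking thresholds:
  Ana: 1 of 1 neighbours ≥ 1, votes yes.
  Omar: 1 of 1 neighbours ≥ 1, votes yes.
Round 3 — no new yes votes; cascade stops.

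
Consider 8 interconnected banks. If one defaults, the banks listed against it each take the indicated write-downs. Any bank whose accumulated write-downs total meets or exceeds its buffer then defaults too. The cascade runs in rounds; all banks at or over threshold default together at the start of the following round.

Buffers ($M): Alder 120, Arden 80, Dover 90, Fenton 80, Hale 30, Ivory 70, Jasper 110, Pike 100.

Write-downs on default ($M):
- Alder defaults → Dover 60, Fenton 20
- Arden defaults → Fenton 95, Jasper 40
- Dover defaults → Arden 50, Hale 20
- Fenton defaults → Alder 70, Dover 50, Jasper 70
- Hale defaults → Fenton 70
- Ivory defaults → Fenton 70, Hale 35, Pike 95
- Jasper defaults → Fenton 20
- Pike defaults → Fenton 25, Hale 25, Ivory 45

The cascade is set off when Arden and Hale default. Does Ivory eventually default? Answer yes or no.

Round 1 — Arden, Hale default (initial).
  Fenton: +95+70 → 165 ≥ 80
  Jasper: +40 → 40 < 110
Round 2 — Fenton defaults.
  Alder: +70 → 70 < 120
  Dover: +50 → 50 < 90
  Jasper: +70 → 110 ≥ 110
Round 3 — Jasper defaults.
No further defaults.

no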